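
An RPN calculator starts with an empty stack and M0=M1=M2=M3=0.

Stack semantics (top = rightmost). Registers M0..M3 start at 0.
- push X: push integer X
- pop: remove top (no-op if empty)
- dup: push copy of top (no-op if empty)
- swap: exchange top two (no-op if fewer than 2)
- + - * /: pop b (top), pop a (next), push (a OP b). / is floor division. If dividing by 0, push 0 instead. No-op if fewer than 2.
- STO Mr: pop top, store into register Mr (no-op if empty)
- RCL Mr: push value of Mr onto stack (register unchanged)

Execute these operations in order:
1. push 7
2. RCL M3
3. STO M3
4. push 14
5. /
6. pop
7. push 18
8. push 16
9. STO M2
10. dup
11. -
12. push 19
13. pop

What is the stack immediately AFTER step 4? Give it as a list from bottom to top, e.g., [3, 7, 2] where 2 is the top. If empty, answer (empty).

After op 1 (push 7): stack=[7] mem=[0,0,0,0]
After op 2 (RCL M3): stack=[7,0] mem=[0,0,0,0]
After op 3 (STO M3): stack=[7] mem=[0,0,0,0]
After op 4 (push 14): stack=[7,14] mem=[0,0,0,0]

[7, 14]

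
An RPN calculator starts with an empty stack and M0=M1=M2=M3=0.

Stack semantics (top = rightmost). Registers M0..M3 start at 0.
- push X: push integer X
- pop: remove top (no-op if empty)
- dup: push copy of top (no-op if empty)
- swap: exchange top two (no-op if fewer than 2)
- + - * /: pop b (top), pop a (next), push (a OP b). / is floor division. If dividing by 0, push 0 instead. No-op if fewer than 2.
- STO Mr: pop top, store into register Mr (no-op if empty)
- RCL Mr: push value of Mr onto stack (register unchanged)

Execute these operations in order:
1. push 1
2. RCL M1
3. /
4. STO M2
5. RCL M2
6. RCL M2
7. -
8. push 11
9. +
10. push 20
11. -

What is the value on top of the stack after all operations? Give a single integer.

Answer: -9

Derivation:
After op 1 (push 1): stack=[1] mem=[0,0,0,0]
After op 2 (RCL M1): stack=[1,0] mem=[0,0,0,0]
After op 3 (/): stack=[0] mem=[0,0,0,0]
After op 4 (STO M2): stack=[empty] mem=[0,0,0,0]
After op 5 (RCL M2): stack=[0] mem=[0,0,0,0]
After op 6 (RCL M2): stack=[0,0] mem=[0,0,0,0]
After op 7 (-): stack=[0] mem=[0,0,0,0]
After op 8 (push 11): stack=[0,11] mem=[0,0,0,0]
After op 9 (+): stack=[11] mem=[0,0,0,0]
After op 10 (push 20): stack=[11,20] mem=[0,0,0,0]
After op 11 (-): stack=[-9] mem=[0,0,0,0]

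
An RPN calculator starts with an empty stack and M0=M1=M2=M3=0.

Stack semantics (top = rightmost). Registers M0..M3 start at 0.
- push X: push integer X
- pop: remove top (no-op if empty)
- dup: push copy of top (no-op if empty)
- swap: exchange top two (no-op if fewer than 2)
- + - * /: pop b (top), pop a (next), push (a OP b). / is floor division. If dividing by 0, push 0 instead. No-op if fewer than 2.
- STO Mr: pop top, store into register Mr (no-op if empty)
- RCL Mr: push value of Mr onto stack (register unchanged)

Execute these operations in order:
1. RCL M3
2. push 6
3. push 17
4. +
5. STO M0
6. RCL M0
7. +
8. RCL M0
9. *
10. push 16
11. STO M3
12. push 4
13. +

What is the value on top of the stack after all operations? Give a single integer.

Answer: 533

Derivation:
After op 1 (RCL M3): stack=[0] mem=[0,0,0,0]
After op 2 (push 6): stack=[0,6] mem=[0,0,0,0]
After op 3 (push 17): stack=[0,6,17] mem=[0,0,0,0]
After op 4 (+): stack=[0,23] mem=[0,0,0,0]
After op 5 (STO M0): stack=[0] mem=[23,0,0,0]
After op 6 (RCL M0): stack=[0,23] mem=[23,0,0,0]
After op 7 (+): stack=[23] mem=[23,0,0,0]
After op 8 (RCL M0): stack=[23,23] mem=[23,0,0,0]
After op 9 (*): stack=[529] mem=[23,0,0,0]
After op 10 (push 16): stack=[529,16] mem=[23,0,0,0]
After op 11 (STO M3): stack=[529] mem=[23,0,0,16]
After op 12 (push 4): stack=[529,4] mem=[23,0,0,16]
After op 13 (+): stack=[533] mem=[23,0,0,16]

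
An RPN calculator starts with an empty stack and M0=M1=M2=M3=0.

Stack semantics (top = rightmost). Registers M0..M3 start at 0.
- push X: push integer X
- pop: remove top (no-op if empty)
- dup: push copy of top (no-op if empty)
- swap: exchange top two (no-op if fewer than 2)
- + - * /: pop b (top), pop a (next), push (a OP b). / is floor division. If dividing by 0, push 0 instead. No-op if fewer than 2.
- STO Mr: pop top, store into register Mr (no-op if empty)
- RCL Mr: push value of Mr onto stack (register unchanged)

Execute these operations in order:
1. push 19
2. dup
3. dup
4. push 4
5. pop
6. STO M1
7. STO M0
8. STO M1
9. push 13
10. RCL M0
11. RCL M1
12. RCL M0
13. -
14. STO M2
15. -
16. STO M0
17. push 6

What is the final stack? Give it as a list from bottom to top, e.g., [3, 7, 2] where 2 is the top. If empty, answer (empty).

Answer: [6]

Derivation:
After op 1 (push 19): stack=[19] mem=[0,0,0,0]
After op 2 (dup): stack=[19,19] mem=[0,0,0,0]
After op 3 (dup): stack=[19,19,19] mem=[0,0,0,0]
After op 4 (push 4): stack=[19,19,19,4] mem=[0,0,0,0]
After op 5 (pop): stack=[19,19,19] mem=[0,0,0,0]
After op 6 (STO M1): stack=[19,19] mem=[0,19,0,0]
After op 7 (STO M0): stack=[19] mem=[19,19,0,0]
After op 8 (STO M1): stack=[empty] mem=[19,19,0,0]
After op 9 (push 13): stack=[13] mem=[19,19,0,0]
After op 10 (RCL M0): stack=[13,19] mem=[19,19,0,0]
After op 11 (RCL M1): stack=[13,19,19] mem=[19,19,0,0]
After op 12 (RCL M0): stack=[13,19,19,19] mem=[19,19,0,0]
After op 13 (-): stack=[13,19,0] mem=[19,19,0,0]
After op 14 (STO M2): stack=[13,19] mem=[19,19,0,0]
After op 15 (-): stack=[-6] mem=[19,19,0,0]
After op 16 (STO M0): stack=[empty] mem=[-6,19,0,0]
After op 17 (push 6): stack=[6] mem=[-6,19,0,0]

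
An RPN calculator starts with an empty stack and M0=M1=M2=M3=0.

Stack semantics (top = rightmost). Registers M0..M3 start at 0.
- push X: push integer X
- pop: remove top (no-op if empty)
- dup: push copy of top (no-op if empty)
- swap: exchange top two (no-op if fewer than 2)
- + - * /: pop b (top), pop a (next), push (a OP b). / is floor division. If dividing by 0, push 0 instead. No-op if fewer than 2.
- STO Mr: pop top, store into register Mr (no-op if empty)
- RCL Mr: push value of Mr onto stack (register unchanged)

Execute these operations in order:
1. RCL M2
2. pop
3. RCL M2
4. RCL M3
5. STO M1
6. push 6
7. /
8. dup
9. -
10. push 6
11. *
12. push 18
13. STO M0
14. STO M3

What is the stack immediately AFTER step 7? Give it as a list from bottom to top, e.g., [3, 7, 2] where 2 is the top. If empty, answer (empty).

After op 1 (RCL M2): stack=[0] mem=[0,0,0,0]
After op 2 (pop): stack=[empty] mem=[0,0,0,0]
After op 3 (RCL M2): stack=[0] mem=[0,0,0,0]
After op 4 (RCL M3): stack=[0,0] mem=[0,0,0,0]
After op 5 (STO M1): stack=[0] mem=[0,0,0,0]
After op 6 (push 6): stack=[0,6] mem=[0,0,0,0]
After op 7 (/): stack=[0] mem=[0,0,0,0]

[0]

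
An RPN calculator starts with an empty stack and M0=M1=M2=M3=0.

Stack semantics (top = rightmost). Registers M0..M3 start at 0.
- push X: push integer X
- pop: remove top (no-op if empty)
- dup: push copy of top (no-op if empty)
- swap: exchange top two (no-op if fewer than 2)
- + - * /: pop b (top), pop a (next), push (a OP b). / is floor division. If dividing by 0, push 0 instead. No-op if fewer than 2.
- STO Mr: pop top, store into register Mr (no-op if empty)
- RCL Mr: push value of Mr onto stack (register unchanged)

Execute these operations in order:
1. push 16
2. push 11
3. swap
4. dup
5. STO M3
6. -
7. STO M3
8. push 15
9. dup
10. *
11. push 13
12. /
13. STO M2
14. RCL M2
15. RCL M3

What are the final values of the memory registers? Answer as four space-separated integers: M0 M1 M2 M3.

Answer: 0 0 17 -5

Derivation:
After op 1 (push 16): stack=[16] mem=[0,0,0,0]
After op 2 (push 11): stack=[16,11] mem=[0,0,0,0]
After op 3 (swap): stack=[11,16] mem=[0,0,0,0]
After op 4 (dup): stack=[11,16,16] mem=[0,0,0,0]
After op 5 (STO M3): stack=[11,16] mem=[0,0,0,16]
After op 6 (-): stack=[-5] mem=[0,0,0,16]
After op 7 (STO M3): stack=[empty] mem=[0,0,0,-5]
After op 8 (push 15): stack=[15] mem=[0,0,0,-5]
After op 9 (dup): stack=[15,15] mem=[0,0,0,-5]
After op 10 (*): stack=[225] mem=[0,0,0,-5]
After op 11 (push 13): stack=[225,13] mem=[0,0,0,-5]
After op 12 (/): stack=[17] mem=[0,0,0,-5]
After op 13 (STO M2): stack=[empty] mem=[0,0,17,-5]
After op 14 (RCL M2): stack=[17] mem=[0,0,17,-5]
After op 15 (RCL M3): stack=[17,-5] mem=[0,0,17,-5]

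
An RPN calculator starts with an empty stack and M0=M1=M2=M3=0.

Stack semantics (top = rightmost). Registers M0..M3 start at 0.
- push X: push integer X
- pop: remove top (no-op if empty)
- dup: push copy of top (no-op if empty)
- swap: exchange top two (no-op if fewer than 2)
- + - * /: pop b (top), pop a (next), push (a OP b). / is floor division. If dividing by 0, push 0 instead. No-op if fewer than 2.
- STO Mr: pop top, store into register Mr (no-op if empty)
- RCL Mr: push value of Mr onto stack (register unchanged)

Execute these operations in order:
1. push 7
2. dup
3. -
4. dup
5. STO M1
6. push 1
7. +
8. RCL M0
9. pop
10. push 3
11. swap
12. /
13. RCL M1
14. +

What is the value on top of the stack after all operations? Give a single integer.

Answer: 3

Derivation:
After op 1 (push 7): stack=[7] mem=[0,0,0,0]
After op 2 (dup): stack=[7,7] mem=[0,0,0,0]
After op 3 (-): stack=[0] mem=[0,0,0,0]
After op 4 (dup): stack=[0,0] mem=[0,0,0,0]
After op 5 (STO M1): stack=[0] mem=[0,0,0,0]
After op 6 (push 1): stack=[0,1] mem=[0,0,0,0]
After op 7 (+): stack=[1] mem=[0,0,0,0]
After op 8 (RCL M0): stack=[1,0] mem=[0,0,0,0]
After op 9 (pop): stack=[1] mem=[0,0,0,0]
After op 10 (push 3): stack=[1,3] mem=[0,0,0,0]
After op 11 (swap): stack=[3,1] mem=[0,0,0,0]
After op 12 (/): stack=[3] mem=[0,0,0,0]
After op 13 (RCL M1): stack=[3,0] mem=[0,0,0,0]
After op 14 (+): stack=[3] mem=[0,0,0,0]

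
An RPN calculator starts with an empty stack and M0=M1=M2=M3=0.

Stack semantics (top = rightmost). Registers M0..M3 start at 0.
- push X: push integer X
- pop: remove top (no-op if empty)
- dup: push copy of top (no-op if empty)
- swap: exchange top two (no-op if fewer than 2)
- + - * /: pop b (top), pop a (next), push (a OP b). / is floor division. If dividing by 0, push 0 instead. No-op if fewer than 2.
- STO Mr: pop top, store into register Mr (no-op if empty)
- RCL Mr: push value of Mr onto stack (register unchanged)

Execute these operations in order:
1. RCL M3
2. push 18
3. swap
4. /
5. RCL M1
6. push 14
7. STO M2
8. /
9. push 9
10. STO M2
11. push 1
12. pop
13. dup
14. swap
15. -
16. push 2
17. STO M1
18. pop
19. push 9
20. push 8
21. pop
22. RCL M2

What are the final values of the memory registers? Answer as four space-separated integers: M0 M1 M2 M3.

Answer: 0 2 9 0

Derivation:
After op 1 (RCL M3): stack=[0] mem=[0,0,0,0]
After op 2 (push 18): stack=[0,18] mem=[0,0,0,0]
After op 3 (swap): stack=[18,0] mem=[0,0,0,0]
After op 4 (/): stack=[0] mem=[0,0,0,0]
After op 5 (RCL M1): stack=[0,0] mem=[0,0,0,0]
After op 6 (push 14): stack=[0,0,14] mem=[0,0,0,0]
After op 7 (STO M2): stack=[0,0] mem=[0,0,14,0]
After op 8 (/): stack=[0] mem=[0,0,14,0]
After op 9 (push 9): stack=[0,9] mem=[0,0,14,0]
After op 10 (STO M2): stack=[0] mem=[0,0,9,0]
After op 11 (push 1): stack=[0,1] mem=[0,0,9,0]
After op 12 (pop): stack=[0] mem=[0,0,9,0]
After op 13 (dup): stack=[0,0] mem=[0,0,9,0]
After op 14 (swap): stack=[0,0] mem=[0,0,9,0]
After op 15 (-): stack=[0] mem=[0,0,9,0]
After op 16 (push 2): stack=[0,2] mem=[0,0,9,0]
After op 17 (STO M1): stack=[0] mem=[0,2,9,0]
After op 18 (pop): stack=[empty] mem=[0,2,9,0]
After op 19 (push 9): stack=[9] mem=[0,2,9,0]
After op 20 (push 8): stack=[9,8] mem=[0,2,9,0]
After op 21 (pop): stack=[9] mem=[0,2,9,0]
After op 22 (RCL M2): stack=[9,9] mem=[0,2,9,0]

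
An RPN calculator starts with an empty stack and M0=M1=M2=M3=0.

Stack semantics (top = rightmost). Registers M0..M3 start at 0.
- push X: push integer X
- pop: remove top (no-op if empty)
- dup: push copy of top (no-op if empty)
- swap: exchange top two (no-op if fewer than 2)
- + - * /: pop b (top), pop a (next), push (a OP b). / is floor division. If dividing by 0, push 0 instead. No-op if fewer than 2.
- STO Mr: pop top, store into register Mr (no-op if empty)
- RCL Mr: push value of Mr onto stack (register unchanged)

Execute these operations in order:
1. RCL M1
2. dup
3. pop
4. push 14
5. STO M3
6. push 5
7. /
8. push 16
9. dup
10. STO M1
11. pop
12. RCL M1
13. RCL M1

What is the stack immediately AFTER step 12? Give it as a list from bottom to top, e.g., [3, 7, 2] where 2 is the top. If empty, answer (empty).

After op 1 (RCL M1): stack=[0] mem=[0,0,0,0]
After op 2 (dup): stack=[0,0] mem=[0,0,0,0]
After op 3 (pop): stack=[0] mem=[0,0,0,0]
After op 4 (push 14): stack=[0,14] mem=[0,0,0,0]
After op 5 (STO M3): stack=[0] mem=[0,0,0,14]
After op 6 (push 5): stack=[0,5] mem=[0,0,0,14]
After op 7 (/): stack=[0] mem=[0,0,0,14]
After op 8 (push 16): stack=[0,16] mem=[0,0,0,14]
After op 9 (dup): stack=[0,16,16] mem=[0,0,0,14]
After op 10 (STO M1): stack=[0,16] mem=[0,16,0,14]
After op 11 (pop): stack=[0] mem=[0,16,0,14]
After op 12 (RCL M1): stack=[0,16] mem=[0,16,0,14]

[0, 16]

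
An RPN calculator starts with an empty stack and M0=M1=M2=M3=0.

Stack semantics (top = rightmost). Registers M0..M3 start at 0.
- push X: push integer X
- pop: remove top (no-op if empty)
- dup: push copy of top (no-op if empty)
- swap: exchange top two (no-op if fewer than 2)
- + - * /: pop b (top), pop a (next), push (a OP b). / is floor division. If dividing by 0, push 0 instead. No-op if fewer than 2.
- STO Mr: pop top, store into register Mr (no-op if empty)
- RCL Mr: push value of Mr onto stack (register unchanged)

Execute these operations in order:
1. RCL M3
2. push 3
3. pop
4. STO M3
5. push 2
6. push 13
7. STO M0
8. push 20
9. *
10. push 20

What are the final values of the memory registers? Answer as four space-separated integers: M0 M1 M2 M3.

Answer: 13 0 0 0

Derivation:
After op 1 (RCL M3): stack=[0] mem=[0,0,0,0]
After op 2 (push 3): stack=[0,3] mem=[0,0,0,0]
After op 3 (pop): stack=[0] mem=[0,0,0,0]
After op 4 (STO M3): stack=[empty] mem=[0,0,0,0]
After op 5 (push 2): stack=[2] mem=[0,0,0,0]
After op 6 (push 13): stack=[2,13] mem=[0,0,0,0]
After op 7 (STO M0): stack=[2] mem=[13,0,0,0]
After op 8 (push 20): stack=[2,20] mem=[13,0,0,0]
After op 9 (*): stack=[40] mem=[13,0,0,0]
After op 10 (push 20): stack=[40,20] mem=[13,0,0,0]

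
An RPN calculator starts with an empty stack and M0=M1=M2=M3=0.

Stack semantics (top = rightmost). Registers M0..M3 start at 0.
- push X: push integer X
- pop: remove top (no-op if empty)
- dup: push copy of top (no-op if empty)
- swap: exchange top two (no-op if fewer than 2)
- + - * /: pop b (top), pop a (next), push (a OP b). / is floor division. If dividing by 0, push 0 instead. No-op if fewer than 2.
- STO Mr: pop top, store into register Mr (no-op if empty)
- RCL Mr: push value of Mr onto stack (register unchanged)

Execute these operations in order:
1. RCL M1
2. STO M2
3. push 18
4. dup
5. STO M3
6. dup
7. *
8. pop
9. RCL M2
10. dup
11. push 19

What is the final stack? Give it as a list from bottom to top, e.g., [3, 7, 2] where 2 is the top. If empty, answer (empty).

After op 1 (RCL M1): stack=[0] mem=[0,0,0,0]
After op 2 (STO M2): stack=[empty] mem=[0,0,0,0]
After op 3 (push 18): stack=[18] mem=[0,0,0,0]
After op 4 (dup): stack=[18,18] mem=[0,0,0,0]
After op 5 (STO M3): stack=[18] mem=[0,0,0,18]
After op 6 (dup): stack=[18,18] mem=[0,0,0,18]
After op 7 (*): stack=[324] mem=[0,0,0,18]
After op 8 (pop): stack=[empty] mem=[0,0,0,18]
After op 9 (RCL M2): stack=[0] mem=[0,0,0,18]
After op 10 (dup): stack=[0,0] mem=[0,0,0,18]
After op 11 (push 19): stack=[0,0,19] mem=[0,0,0,18]

Answer: [0, 0, 19]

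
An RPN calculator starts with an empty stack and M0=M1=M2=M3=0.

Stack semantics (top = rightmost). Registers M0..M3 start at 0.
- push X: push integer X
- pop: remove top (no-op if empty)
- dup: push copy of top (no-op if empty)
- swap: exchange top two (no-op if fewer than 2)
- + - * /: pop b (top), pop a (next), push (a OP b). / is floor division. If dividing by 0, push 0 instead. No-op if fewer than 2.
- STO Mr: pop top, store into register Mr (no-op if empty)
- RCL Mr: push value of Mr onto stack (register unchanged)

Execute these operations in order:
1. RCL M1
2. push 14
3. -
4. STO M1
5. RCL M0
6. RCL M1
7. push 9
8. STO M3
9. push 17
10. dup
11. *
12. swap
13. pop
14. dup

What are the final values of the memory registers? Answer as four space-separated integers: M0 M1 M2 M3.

Answer: 0 -14 0 9

Derivation:
After op 1 (RCL M1): stack=[0] mem=[0,0,0,0]
After op 2 (push 14): stack=[0,14] mem=[0,0,0,0]
After op 3 (-): stack=[-14] mem=[0,0,0,0]
After op 4 (STO M1): stack=[empty] mem=[0,-14,0,0]
After op 5 (RCL M0): stack=[0] mem=[0,-14,0,0]
After op 6 (RCL M1): stack=[0,-14] mem=[0,-14,0,0]
After op 7 (push 9): stack=[0,-14,9] mem=[0,-14,0,0]
After op 8 (STO M3): stack=[0,-14] mem=[0,-14,0,9]
After op 9 (push 17): stack=[0,-14,17] mem=[0,-14,0,9]
After op 10 (dup): stack=[0,-14,17,17] mem=[0,-14,0,9]
After op 11 (*): stack=[0,-14,289] mem=[0,-14,0,9]
After op 12 (swap): stack=[0,289,-14] mem=[0,-14,0,9]
After op 13 (pop): stack=[0,289] mem=[0,-14,0,9]
After op 14 (dup): stack=[0,289,289] mem=[0,-14,0,9]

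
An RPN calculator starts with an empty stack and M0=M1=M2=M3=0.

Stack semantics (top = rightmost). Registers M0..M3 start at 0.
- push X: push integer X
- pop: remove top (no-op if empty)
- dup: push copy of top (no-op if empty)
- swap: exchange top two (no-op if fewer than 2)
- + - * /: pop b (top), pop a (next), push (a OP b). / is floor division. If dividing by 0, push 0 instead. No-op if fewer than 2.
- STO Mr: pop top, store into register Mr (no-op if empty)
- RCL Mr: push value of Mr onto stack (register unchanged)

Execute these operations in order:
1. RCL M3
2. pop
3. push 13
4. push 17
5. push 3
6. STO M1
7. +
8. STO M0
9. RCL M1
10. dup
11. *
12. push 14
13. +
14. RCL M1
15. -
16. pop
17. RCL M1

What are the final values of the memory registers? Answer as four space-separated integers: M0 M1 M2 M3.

After op 1 (RCL M3): stack=[0] mem=[0,0,0,0]
After op 2 (pop): stack=[empty] mem=[0,0,0,0]
After op 3 (push 13): stack=[13] mem=[0,0,0,0]
After op 4 (push 17): stack=[13,17] mem=[0,0,0,0]
After op 5 (push 3): stack=[13,17,3] mem=[0,0,0,0]
After op 6 (STO M1): stack=[13,17] mem=[0,3,0,0]
After op 7 (+): stack=[30] mem=[0,3,0,0]
After op 8 (STO M0): stack=[empty] mem=[30,3,0,0]
After op 9 (RCL M1): stack=[3] mem=[30,3,0,0]
After op 10 (dup): stack=[3,3] mem=[30,3,0,0]
After op 11 (*): stack=[9] mem=[30,3,0,0]
After op 12 (push 14): stack=[9,14] mem=[30,3,0,0]
After op 13 (+): stack=[23] mem=[30,3,0,0]
After op 14 (RCL M1): stack=[23,3] mem=[30,3,0,0]
After op 15 (-): stack=[20] mem=[30,3,0,0]
After op 16 (pop): stack=[empty] mem=[30,3,0,0]
After op 17 (RCL M1): stack=[3] mem=[30,3,0,0]

Answer: 30 3 0 0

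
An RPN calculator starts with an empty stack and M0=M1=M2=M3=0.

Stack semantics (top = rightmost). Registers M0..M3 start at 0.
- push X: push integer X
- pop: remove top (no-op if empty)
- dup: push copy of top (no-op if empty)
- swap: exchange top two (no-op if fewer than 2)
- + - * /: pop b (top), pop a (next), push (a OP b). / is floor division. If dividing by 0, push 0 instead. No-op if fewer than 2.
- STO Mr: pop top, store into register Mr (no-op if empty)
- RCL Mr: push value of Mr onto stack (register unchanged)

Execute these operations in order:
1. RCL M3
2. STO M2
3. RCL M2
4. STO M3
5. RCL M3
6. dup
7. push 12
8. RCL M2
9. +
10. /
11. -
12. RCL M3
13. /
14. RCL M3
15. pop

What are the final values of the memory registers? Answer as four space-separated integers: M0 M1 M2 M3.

After op 1 (RCL M3): stack=[0] mem=[0,0,0,0]
After op 2 (STO M2): stack=[empty] mem=[0,0,0,0]
After op 3 (RCL M2): stack=[0] mem=[0,0,0,0]
After op 4 (STO M3): stack=[empty] mem=[0,0,0,0]
After op 5 (RCL M3): stack=[0] mem=[0,0,0,0]
After op 6 (dup): stack=[0,0] mem=[0,0,0,0]
After op 7 (push 12): stack=[0,0,12] mem=[0,0,0,0]
After op 8 (RCL M2): stack=[0,0,12,0] mem=[0,0,0,0]
After op 9 (+): stack=[0,0,12] mem=[0,0,0,0]
After op 10 (/): stack=[0,0] mem=[0,0,0,0]
After op 11 (-): stack=[0] mem=[0,0,0,0]
After op 12 (RCL M3): stack=[0,0] mem=[0,0,0,0]
After op 13 (/): stack=[0] mem=[0,0,0,0]
After op 14 (RCL M3): stack=[0,0] mem=[0,0,0,0]
After op 15 (pop): stack=[0] mem=[0,0,0,0]

Answer: 0 0 0 0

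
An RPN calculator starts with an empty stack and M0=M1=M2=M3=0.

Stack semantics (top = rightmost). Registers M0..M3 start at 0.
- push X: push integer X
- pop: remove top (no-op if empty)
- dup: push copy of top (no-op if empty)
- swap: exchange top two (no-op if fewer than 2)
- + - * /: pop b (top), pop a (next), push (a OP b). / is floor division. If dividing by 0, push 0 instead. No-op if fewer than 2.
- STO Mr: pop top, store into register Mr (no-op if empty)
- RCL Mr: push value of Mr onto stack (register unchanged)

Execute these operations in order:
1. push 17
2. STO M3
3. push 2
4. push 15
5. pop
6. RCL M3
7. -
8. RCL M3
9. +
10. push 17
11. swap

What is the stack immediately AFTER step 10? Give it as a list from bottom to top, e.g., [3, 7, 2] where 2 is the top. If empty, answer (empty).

After op 1 (push 17): stack=[17] mem=[0,0,0,0]
After op 2 (STO M3): stack=[empty] mem=[0,0,0,17]
After op 3 (push 2): stack=[2] mem=[0,0,0,17]
After op 4 (push 15): stack=[2,15] mem=[0,0,0,17]
After op 5 (pop): stack=[2] mem=[0,0,0,17]
After op 6 (RCL M3): stack=[2,17] mem=[0,0,0,17]
After op 7 (-): stack=[-15] mem=[0,0,0,17]
After op 8 (RCL M3): stack=[-15,17] mem=[0,0,0,17]
After op 9 (+): stack=[2] mem=[0,0,0,17]
After op 10 (push 17): stack=[2,17] mem=[0,0,0,17]

[2, 17]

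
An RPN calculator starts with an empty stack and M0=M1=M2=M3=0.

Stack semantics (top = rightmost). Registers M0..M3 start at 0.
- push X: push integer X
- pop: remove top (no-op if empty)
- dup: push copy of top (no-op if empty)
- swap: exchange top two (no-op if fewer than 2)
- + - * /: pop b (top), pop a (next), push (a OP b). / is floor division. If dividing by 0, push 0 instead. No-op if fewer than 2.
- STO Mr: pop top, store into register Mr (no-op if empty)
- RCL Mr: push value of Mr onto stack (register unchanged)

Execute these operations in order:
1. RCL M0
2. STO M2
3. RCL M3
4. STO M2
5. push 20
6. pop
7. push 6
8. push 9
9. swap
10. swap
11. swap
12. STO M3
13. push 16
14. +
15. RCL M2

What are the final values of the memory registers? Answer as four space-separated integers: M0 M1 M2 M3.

After op 1 (RCL M0): stack=[0] mem=[0,0,0,0]
After op 2 (STO M2): stack=[empty] mem=[0,0,0,0]
After op 3 (RCL M3): stack=[0] mem=[0,0,0,0]
After op 4 (STO M2): stack=[empty] mem=[0,0,0,0]
After op 5 (push 20): stack=[20] mem=[0,0,0,0]
After op 6 (pop): stack=[empty] mem=[0,0,0,0]
After op 7 (push 6): stack=[6] mem=[0,0,0,0]
After op 8 (push 9): stack=[6,9] mem=[0,0,0,0]
After op 9 (swap): stack=[9,6] mem=[0,0,0,0]
After op 10 (swap): stack=[6,9] mem=[0,0,0,0]
After op 11 (swap): stack=[9,6] mem=[0,0,0,0]
After op 12 (STO M3): stack=[9] mem=[0,0,0,6]
After op 13 (push 16): stack=[9,16] mem=[0,0,0,6]
After op 14 (+): stack=[25] mem=[0,0,0,6]
After op 15 (RCL M2): stack=[25,0] mem=[0,0,0,6]

Answer: 0 0 0 6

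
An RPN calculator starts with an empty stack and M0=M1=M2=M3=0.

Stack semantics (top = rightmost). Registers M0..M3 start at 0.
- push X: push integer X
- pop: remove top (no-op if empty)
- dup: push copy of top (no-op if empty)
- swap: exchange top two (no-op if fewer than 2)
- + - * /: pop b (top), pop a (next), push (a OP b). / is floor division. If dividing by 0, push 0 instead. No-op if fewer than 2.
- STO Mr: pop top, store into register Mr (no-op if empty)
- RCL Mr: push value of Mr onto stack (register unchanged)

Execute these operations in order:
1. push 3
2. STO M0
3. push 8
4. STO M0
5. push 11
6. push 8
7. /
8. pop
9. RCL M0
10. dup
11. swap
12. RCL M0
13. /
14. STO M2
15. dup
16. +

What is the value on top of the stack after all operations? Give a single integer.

Answer: 16

Derivation:
After op 1 (push 3): stack=[3] mem=[0,0,0,0]
After op 2 (STO M0): stack=[empty] mem=[3,0,0,0]
After op 3 (push 8): stack=[8] mem=[3,0,0,0]
After op 4 (STO M0): stack=[empty] mem=[8,0,0,0]
After op 5 (push 11): stack=[11] mem=[8,0,0,0]
After op 6 (push 8): stack=[11,8] mem=[8,0,0,0]
After op 7 (/): stack=[1] mem=[8,0,0,0]
After op 8 (pop): stack=[empty] mem=[8,0,0,0]
After op 9 (RCL M0): stack=[8] mem=[8,0,0,0]
After op 10 (dup): stack=[8,8] mem=[8,0,0,0]
After op 11 (swap): stack=[8,8] mem=[8,0,0,0]
After op 12 (RCL M0): stack=[8,8,8] mem=[8,0,0,0]
After op 13 (/): stack=[8,1] mem=[8,0,0,0]
After op 14 (STO M2): stack=[8] mem=[8,0,1,0]
After op 15 (dup): stack=[8,8] mem=[8,0,1,0]
After op 16 (+): stack=[16] mem=[8,0,1,0]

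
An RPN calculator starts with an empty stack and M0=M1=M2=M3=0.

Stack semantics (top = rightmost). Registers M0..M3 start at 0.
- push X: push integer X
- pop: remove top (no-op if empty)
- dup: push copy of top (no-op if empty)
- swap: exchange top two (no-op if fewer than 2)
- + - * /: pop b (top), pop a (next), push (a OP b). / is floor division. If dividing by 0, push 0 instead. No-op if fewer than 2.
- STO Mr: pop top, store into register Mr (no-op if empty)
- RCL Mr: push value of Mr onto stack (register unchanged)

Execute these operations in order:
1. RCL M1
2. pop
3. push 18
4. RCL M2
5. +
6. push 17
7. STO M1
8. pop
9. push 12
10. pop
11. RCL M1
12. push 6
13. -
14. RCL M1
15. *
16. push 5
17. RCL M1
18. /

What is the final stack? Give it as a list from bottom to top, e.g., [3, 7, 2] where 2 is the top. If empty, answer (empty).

After op 1 (RCL M1): stack=[0] mem=[0,0,0,0]
After op 2 (pop): stack=[empty] mem=[0,0,0,0]
After op 3 (push 18): stack=[18] mem=[0,0,0,0]
After op 4 (RCL M2): stack=[18,0] mem=[0,0,0,0]
After op 5 (+): stack=[18] mem=[0,0,0,0]
After op 6 (push 17): stack=[18,17] mem=[0,0,0,0]
After op 7 (STO M1): stack=[18] mem=[0,17,0,0]
After op 8 (pop): stack=[empty] mem=[0,17,0,0]
After op 9 (push 12): stack=[12] mem=[0,17,0,0]
After op 10 (pop): stack=[empty] mem=[0,17,0,0]
After op 11 (RCL M1): stack=[17] mem=[0,17,0,0]
After op 12 (push 6): stack=[17,6] mem=[0,17,0,0]
After op 13 (-): stack=[11] mem=[0,17,0,0]
After op 14 (RCL M1): stack=[11,17] mem=[0,17,0,0]
After op 15 (*): stack=[187] mem=[0,17,0,0]
After op 16 (push 5): stack=[187,5] mem=[0,17,0,0]
After op 17 (RCL M1): stack=[187,5,17] mem=[0,17,0,0]
After op 18 (/): stack=[187,0] mem=[0,17,0,0]

Answer: [187, 0]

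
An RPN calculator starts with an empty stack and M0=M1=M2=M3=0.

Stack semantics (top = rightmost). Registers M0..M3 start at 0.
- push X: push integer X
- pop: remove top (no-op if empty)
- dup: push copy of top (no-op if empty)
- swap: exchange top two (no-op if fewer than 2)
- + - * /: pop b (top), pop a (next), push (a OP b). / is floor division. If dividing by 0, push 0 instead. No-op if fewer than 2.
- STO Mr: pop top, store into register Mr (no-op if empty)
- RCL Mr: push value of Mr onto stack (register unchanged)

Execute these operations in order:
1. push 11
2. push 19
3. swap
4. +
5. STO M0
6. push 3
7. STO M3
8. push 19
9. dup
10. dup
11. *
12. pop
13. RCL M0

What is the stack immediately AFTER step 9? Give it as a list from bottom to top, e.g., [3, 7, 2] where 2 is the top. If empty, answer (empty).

After op 1 (push 11): stack=[11] mem=[0,0,0,0]
After op 2 (push 19): stack=[11,19] mem=[0,0,0,0]
After op 3 (swap): stack=[19,11] mem=[0,0,0,0]
After op 4 (+): stack=[30] mem=[0,0,0,0]
After op 5 (STO M0): stack=[empty] mem=[30,0,0,0]
After op 6 (push 3): stack=[3] mem=[30,0,0,0]
After op 7 (STO M3): stack=[empty] mem=[30,0,0,3]
After op 8 (push 19): stack=[19] mem=[30,0,0,3]
After op 9 (dup): stack=[19,19] mem=[30,0,0,3]

[19, 19]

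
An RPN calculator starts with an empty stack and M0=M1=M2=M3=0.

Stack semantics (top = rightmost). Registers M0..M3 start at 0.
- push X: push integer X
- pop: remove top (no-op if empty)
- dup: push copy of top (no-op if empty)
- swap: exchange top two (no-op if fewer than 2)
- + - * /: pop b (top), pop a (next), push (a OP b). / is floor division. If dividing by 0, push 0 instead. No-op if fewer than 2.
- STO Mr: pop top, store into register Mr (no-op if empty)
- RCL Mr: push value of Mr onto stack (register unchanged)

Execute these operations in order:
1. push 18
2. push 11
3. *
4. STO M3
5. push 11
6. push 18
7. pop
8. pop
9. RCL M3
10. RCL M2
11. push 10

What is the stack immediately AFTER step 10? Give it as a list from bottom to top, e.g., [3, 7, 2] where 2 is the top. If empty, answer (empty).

After op 1 (push 18): stack=[18] mem=[0,0,0,0]
After op 2 (push 11): stack=[18,11] mem=[0,0,0,0]
After op 3 (*): stack=[198] mem=[0,0,0,0]
After op 4 (STO M3): stack=[empty] mem=[0,0,0,198]
After op 5 (push 11): stack=[11] mem=[0,0,0,198]
After op 6 (push 18): stack=[11,18] mem=[0,0,0,198]
After op 7 (pop): stack=[11] mem=[0,0,0,198]
After op 8 (pop): stack=[empty] mem=[0,0,0,198]
After op 9 (RCL M3): stack=[198] mem=[0,0,0,198]
After op 10 (RCL M2): stack=[198,0] mem=[0,0,0,198]

[198, 0]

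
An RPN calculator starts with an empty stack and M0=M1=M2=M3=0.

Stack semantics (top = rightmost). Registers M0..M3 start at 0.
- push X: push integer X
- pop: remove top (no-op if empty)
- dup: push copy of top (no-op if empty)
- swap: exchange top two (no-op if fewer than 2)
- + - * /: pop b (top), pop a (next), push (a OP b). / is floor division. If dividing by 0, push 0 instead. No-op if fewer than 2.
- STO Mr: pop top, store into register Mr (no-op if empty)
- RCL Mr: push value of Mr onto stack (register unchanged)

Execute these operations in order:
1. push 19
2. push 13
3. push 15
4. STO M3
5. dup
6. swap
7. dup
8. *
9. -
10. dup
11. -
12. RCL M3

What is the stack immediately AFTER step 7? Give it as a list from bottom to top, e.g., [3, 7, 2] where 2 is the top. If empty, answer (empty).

After op 1 (push 19): stack=[19] mem=[0,0,0,0]
After op 2 (push 13): stack=[19,13] mem=[0,0,0,0]
After op 3 (push 15): stack=[19,13,15] mem=[0,0,0,0]
After op 4 (STO M3): stack=[19,13] mem=[0,0,0,15]
After op 5 (dup): stack=[19,13,13] mem=[0,0,0,15]
After op 6 (swap): stack=[19,13,13] mem=[0,0,0,15]
After op 7 (dup): stack=[19,13,13,13] mem=[0,0,0,15]

[19, 13, 13, 13]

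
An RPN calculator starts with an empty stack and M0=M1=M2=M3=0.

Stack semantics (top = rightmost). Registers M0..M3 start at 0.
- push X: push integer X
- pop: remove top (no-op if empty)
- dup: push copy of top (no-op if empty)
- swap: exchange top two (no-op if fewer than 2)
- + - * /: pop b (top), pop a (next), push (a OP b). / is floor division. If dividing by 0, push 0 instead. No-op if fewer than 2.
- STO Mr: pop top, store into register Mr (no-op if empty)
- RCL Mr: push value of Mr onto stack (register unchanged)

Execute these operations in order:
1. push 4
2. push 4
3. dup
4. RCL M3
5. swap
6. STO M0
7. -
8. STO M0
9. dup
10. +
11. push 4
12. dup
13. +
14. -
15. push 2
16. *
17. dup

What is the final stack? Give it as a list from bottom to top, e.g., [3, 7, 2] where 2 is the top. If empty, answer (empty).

Answer: [0, 0]

Derivation:
After op 1 (push 4): stack=[4] mem=[0,0,0,0]
After op 2 (push 4): stack=[4,4] mem=[0,0,0,0]
After op 3 (dup): stack=[4,4,4] mem=[0,0,0,0]
After op 4 (RCL M3): stack=[4,4,4,0] mem=[0,0,0,0]
After op 5 (swap): stack=[4,4,0,4] mem=[0,0,0,0]
After op 6 (STO M0): stack=[4,4,0] mem=[4,0,0,0]
After op 7 (-): stack=[4,4] mem=[4,0,0,0]
After op 8 (STO M0): stack=[4] mem=[4,0,0,0]
After op 9 (dup): stack=[4,4] mem=[4,0,0,0]
After op 10 (+): stack=[8] mem=[4,0,0,0]
After op 11 (push 4): stack=[8,4] mem=[4,0,0,0]
After op 12 (dup): stack=[8,4,4] mem=[4,0,0,0]
After op 13 (+): stack=[8,8] mem=[4,0,0,0]
After op 14 (-): stack=[0] mem=[4,0,0,0]
After op 15 (push 2): stack=[0,2] mem=[4,0,0,0]
After op 16 (*): stack=[0] mem=[4,0,0,0]
After op 17 (dup): stack=[0,0] mem=[4,0,0,0]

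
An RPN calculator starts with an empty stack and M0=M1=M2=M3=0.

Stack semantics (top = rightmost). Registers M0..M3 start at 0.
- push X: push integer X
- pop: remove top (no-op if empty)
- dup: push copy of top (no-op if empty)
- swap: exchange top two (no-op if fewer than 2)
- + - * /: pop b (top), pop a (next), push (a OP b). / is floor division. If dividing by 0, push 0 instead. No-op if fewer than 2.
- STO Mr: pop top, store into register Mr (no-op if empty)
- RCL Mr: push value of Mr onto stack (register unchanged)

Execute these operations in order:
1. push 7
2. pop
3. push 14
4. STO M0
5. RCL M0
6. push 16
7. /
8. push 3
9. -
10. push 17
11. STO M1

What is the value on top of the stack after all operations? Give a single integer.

After op 1 (push 7): stack=[7] mem=[0,0,0,0]
After op 2 (pop): stack=[empty] mem=[0,0,0,0]
After op 3 (push 14): stack=[14] mem=[0,0,0,0]
After op 4 (STO M0): stack=[empty] mem=[14,0,0,0]
After op 5 (RCL M0): stack=[14] mem=[14,0,0,0]
After op 6 (push 16): stack=[14,16] mem=[14,0,0,0]
After op 7 (/): stack=[0] mem=[14,0,0,0]
After op 8 (push 3): stack=[0,3] mem=[14,0,0,0]
After op 9 (-): stack=[-3] mem=[14,0,0,0]
After op 10 (push 17): stack=[-3,17] mem=[14,0,0,0]
After op 11 (STO M1): stack=[-3] mem=[14,17,0,0]

Answer: -3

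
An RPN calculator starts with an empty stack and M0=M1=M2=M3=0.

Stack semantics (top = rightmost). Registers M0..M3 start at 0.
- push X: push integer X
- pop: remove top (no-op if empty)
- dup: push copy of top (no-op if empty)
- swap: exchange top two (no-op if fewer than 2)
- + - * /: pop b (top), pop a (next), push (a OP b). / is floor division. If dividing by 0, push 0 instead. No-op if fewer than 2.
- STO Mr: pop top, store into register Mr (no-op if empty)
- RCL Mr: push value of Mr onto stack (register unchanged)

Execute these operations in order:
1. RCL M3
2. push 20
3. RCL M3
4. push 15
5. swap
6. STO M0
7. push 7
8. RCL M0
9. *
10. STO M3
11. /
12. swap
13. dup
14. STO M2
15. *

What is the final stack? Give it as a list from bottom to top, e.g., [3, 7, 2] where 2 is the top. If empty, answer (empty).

After op 1 (RCL M3): stack=[0] mem=[0,0,0,0]
After op 2 (push 20): stack=[0,20] mem=[0,0,0,0]
After op 3 (RCL M3): stack=[0,20,0] mem=[0,0,0,0]
After op 4 (push 15): stack=[0,20,0,15] mem=[0,0,0,0]
After op 5 (swap): stack=[0,20,15,0] mem=[0,0,0,0]
After op 6 (STO M0): stack=[0,20,15] mem=[0,0,0,0]
After op 7 (push 7): stack=[0,20,15,7] mem=[0,0,0,0]
After op 8 (RCL M0): stack=[0,20,15,7,0] mem=[0,0,0,0]
After op 9 (*): stack=[0,20,15,0] mem=[0,0,0,0]
After op 10 (STO M3): stack=[0,20,15] mem=[0,0,0,0]
After op 11 (/): stack=[0,1] mem=[0,0,0,0]
After op 12 (swap): stack=[1,0] mem=[0,0,0,0]
After op 13 (dup): stack=[1,0,0] mem=[0,0,0,0]
After op 14 (STO M2): stack=[1,0] mem=[0,0,0,0]
After op 15 (*): stack=[0] mem=[0,0,0,0]

Answer: [0]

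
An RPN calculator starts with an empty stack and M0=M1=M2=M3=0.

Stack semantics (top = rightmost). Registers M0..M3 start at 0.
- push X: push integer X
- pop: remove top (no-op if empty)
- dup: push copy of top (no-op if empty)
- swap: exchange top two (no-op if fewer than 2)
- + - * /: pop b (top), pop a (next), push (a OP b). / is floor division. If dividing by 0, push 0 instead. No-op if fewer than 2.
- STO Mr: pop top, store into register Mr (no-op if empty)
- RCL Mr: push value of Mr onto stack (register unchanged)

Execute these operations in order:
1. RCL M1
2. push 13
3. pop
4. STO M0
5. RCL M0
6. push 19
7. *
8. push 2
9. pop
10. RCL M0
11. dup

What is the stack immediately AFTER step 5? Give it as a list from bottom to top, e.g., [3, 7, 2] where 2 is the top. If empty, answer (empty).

After op 1 (RCL M1): stack=[0] mem=[0,0,0,0]
After op 2 (push 13): stack=[0,13] mem=[0,0,0,0]
After op 3 (pop): stack=[0] mem=[0,0,0,0]
After op 4 (STO M0): stack=[empty] mem=[0,0,0,0]
After op 5 (RCL M0): stack=[0] mem=[0,0,0,0]

[0]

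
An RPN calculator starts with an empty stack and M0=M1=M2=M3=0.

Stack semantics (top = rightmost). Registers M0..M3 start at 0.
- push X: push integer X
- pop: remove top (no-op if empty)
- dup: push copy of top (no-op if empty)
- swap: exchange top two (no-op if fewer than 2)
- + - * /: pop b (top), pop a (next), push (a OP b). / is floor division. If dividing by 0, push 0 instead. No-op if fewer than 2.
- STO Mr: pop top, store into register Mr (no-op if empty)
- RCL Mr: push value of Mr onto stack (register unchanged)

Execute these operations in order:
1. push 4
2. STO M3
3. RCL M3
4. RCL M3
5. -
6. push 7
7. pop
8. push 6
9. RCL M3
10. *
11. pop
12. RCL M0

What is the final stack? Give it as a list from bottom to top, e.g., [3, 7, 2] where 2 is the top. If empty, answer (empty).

Answer: [0, 0]

Derivation:
After op 1 (push 4): stack=[4] mem=[0,0,0,0]
After op 2 (STO M3): stack=[empty] mem=[0,0,0,4]
After op 3 (RCL M3): stack=[4] mem=[0,0,0,4]
After op 4 (RCL M3): stack=[4,4] mem=[0,0,0,4]
After op 5 (-): stack=[0] mem=[0,0,0,4]
After op 6 (push 7): stack=[0,7] mem=[0,0,0,4]
After op 7 (pop): stack=[0] mem=[0,0,0,4]
After op 8 (push 6): stack=[0,6] mem=[0,0,0,4]
After op 9 (RCL M3): stack=[0,6,4] mem=[0,0,0,4]
After op 10 (*): stack=[0,24] mem=[0,0,0,4]
After op 11 (pop): stack=[0] mem=[0,0,0,4]
After op 12 (RCL M0): stack=[0,0] mem=[0,0,0,4]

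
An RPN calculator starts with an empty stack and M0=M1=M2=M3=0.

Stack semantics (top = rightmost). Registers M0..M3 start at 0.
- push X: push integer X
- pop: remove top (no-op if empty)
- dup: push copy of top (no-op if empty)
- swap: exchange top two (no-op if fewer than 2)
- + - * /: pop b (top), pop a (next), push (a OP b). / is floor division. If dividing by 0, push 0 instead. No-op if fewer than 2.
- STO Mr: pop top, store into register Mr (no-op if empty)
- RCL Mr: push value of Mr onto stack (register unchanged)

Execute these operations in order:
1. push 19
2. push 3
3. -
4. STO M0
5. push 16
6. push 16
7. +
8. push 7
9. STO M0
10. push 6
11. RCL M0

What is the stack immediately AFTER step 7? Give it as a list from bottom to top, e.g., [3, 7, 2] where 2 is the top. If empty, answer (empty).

After op 1 (push 19): stack=[19] mem=[0,0,0,0]
After op 2 (push 3): stack=[19,3] mem=[0,0,0,0]
After op 3 (-): stack=[16] mem=[0,0,0,0]
After op 4 (STO M0): stack=[empty] mem=[16,0,0,0]
After op 5 (push 16): stack=[16] mem=[16,0,0,0]
After op 6 (push 16): stack=[16,16] mem=[16,0,0,0]
After op 7 (+): stack=[32] mem=[16,0,0,0]

[32]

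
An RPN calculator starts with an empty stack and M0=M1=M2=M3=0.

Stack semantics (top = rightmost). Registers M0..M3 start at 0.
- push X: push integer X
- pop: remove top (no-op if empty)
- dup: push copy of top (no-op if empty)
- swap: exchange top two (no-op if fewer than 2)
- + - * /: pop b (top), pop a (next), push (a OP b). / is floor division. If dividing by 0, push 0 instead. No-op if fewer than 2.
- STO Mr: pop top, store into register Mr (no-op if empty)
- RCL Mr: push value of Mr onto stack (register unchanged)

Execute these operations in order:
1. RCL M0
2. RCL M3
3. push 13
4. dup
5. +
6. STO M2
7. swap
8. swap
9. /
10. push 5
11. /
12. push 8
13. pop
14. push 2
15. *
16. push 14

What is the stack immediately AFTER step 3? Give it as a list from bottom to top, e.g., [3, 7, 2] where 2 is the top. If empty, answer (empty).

After op 1 (RCL M0): stack=[0] mem=[0,0,0,0]
After op 2 (RCL M3): stack=[0,0] mem=[0,0,0,0]
After op 3 (push 13): stack=[0,0,13] mem=[0,0,0,0]

[0, 0, 13]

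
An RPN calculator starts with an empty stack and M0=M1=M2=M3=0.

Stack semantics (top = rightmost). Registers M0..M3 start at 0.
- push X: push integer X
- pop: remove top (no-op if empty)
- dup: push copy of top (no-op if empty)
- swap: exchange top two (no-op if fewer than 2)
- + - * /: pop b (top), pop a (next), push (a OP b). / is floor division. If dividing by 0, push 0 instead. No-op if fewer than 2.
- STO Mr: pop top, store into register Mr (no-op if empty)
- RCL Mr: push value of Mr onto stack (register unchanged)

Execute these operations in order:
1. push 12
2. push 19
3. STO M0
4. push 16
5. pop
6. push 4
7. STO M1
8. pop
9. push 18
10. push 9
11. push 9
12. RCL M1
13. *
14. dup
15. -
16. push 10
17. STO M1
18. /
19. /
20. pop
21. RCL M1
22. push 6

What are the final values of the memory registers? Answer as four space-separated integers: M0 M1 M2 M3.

After op 1 (push 12): stack=[12] mem=[0,0,0,0]
After op 2 (push 19): stack=[12,19] mem=[0,0,0,0]
After op 3 (STO M0): stack=[12] mem=[19,0,0,0]
After op 4 (push 16): stack=[12,16] mem=[19,0,0,0]
After op 5 (pop): stack=[12] mem=[19,0,0,0]
After op 6 (push 4): stack=[12,4] mem=[19,0,0,0]
After op 7 (STO M1): stack=[12] mem=[19,4,0,0]
After op 8 (pop): stack=[empty] mem=[19,4,0,0]
After op 9 (push 18): stack=[18] mem=[19,4,0,0]
After op 10 (push 9): stack=[18,9] mem=[19,4,0,0]
After op 11 (push 9): stack=[18,9,9] mem=[19,4,0,0]
After op 12 (RCL M1): stack=[18,9,9,4] mem=[19,4,0,0]
After op 13 (*): stack=[18,9,36] mem=[19,4,0,0]
After op 14 (dup): stack=[18,9,36,36] mem=[19,4,0,0]
After op 15 (-): stack=[18,9,0] mem=[19,4,0,0]
After op 16 (push 10): stack=[18,9,0,10] mem=[19,4,0,0]
After op 17 (STO M1): stack=[18,9,0] mem=[19,10,0,0]
After op 18 (/): stack=[18,0] mem=[19,10,0,0]
After op 19 (/): stack=[0] mem=[19,10,0,0]
After op 20 (pop): stack=[empty] mem=[19,10,0,0]
After op 21 (RCL M1): stack=[10] mem=[19,10,0,0]
After op 22 (push 6): stack=[10,6] mem=[19,10,0,0]

Answer: 19 10 0 0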